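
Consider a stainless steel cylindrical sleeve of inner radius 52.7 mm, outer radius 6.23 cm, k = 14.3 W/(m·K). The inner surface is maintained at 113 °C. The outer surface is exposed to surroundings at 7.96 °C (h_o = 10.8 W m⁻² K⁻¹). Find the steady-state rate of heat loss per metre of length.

Treat each layer as a resistance in series:
  R'_stainless steel = ln(0.0623/0.0527)/(2πk) = 0.1673/(2π·14.3) = 0.001863 m·K/W
  R'_conv,out = 1/(2πr h) = 1/(2π·0.0623·10.8) = 0.2365 m·K/W
ΣR = 0.001863 + 0.2365 = 0.2384 m·K/W
Q' = ΔT/ΣR = (113 °C − 7.96 °C)/0.2384 = 441 W/m

Q' = 441 W/m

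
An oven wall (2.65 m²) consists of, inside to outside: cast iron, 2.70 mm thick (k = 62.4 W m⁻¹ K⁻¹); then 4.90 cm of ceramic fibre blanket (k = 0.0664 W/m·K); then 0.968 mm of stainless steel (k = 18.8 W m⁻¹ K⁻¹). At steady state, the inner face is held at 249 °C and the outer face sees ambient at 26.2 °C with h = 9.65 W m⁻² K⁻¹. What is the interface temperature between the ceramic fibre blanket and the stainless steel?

Treat each layer as a resistance in series:
  R_cast iron = L/(kA) = 0.00270/(62.4·2.65) = 1.633×10^-5 K/W
  R_ceramic fibre blanket = L/(kA) = 0.0490/(0.0664·2.65) = 0.2785 K/W
  R_stainless steel = L/(kA) = 9.68×10^-4/(18.8·2.65) = 1.943×10^-5 K/W
  R_conv,out = 1/(hA) = 1/(9.65·2.65) = 0.03910 K/W
ΣR = 1.633×10^-5 + 0.2785 + 1.943×10^-5 + 0.03910 = 0.3176 K/W
Q = ΔT/ΣR = (249 °C − 26.2 °C)/0.3176 = 701.5 W
From the inner boundary to the ceramic fibre blanket/stainless steel interface, ΣR_partial = 0.2785 K/W.
T_interface = T_in − Q·ΣR_partial = 249 °C − (701.5)(0.2785) = 53.6 °C

T = 53.6 °C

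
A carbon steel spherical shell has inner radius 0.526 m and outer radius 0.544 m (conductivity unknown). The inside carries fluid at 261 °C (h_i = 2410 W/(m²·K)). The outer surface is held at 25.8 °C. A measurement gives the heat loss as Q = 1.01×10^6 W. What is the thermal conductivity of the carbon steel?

k = 44.1 W/m·K

ΣR = ΔT/Q = |261 − 25.8|/1.01×10^6 = 2.329×10^-4 K/W
Known resistances:
  R_conv,in = 1/(4πr²h) = 1/(4π·0.526²·2410) = 1.193×10^-4 K/W
R_carbon steel = ΣR − ΣR_known = 2.329×10^-4 − 1.193×10^-4 = 1.136×10^-4 K/W
(1/r₁−1/r₂)/(4πk) = 1.136×10^-4 ⇒ k = 0.06291/(4π·1.136×10^-4) = 44.1 W/m·K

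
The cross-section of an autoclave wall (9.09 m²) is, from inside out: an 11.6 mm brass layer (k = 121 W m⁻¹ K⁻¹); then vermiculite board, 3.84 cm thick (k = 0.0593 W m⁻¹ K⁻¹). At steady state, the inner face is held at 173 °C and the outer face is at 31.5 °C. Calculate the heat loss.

Q = 1990 W

Treat each layer as a resistance in series:
  R_brass = L/(kA) = 0.0116/(121·9.09) = 1.055×10^-5 K/W
  R_vermiculite board = L/(kA) = 0.0384/(0.0593·9.09) = 0.07124 K/W
ΣR = 1.055×10^-5 + 0.07124 = 0.07125 K/W
Q = ΔT/ΣR = (173 °C − 31.5 °C)/0.07125 = 1990 W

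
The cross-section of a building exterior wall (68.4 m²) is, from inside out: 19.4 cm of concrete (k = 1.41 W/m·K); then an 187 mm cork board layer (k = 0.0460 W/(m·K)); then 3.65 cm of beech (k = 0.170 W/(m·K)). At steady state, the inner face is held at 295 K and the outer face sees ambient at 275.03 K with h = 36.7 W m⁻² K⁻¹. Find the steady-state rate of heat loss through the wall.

Q = 307 W

Resistance network (inner→outer):
  R_concrete = L/(kA) = 0.194/(1.41·68.4) = 0.002012 K/W
  R_cork board = L/(kA) = 0.187/(0.0460·68.4) = 0.05943 K/W
  R_beech = L/(kA) = 0.0365/(0.170·68.4) = 0.003139 K/W
  R_conv,out = 1/(hA) = 1/(36.7·68.4) = 3.984×10^-4 K/W
ΣR = 0.002012 + 0.05943 + 0.003139 + 3.984×10^-4 = 0.06498 K/W
Q = ΔT/ΣR = (295 K − 275.03 K)/0.06498 = 307 W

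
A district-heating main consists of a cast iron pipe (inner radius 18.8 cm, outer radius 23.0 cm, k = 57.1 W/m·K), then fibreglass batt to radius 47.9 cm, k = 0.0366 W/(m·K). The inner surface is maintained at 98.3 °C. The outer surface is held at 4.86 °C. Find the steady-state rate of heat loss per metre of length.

Series thermal resistances, inner to outer:
  R'_cast iron = ln(0.230/0.188)/(2πk) = 0.2016/(2π·57.1) = 5.620×10^-4 m·K/W
  R'_fibreglass batt = ln(0.479/0.230)/(2πk) = 0.7336/(2π·0.0366) = 3.190 m·K/W
ΣR = 5.620×10^-4 + 3.190 = 3.191 m·K/W
Q' = ΔT/ΣR = (98.3 °C − 4.86 °C)/3.191 = 29.3 W/m

Q' = 29.3 W/m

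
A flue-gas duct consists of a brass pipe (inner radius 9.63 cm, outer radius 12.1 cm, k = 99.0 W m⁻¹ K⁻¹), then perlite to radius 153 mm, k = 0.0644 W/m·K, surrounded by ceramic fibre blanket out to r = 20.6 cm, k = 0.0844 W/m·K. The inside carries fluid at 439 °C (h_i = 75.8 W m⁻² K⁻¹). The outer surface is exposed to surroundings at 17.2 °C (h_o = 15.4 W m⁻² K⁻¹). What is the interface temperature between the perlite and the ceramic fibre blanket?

Resistance network (inner→outer):
  R'_conv,in = 1/(2πr h) = 1/(2π·0.0963·75.8) = 0.02180 m·K/W
  R'_brass = ln(0.121/0.0963)/(2πk) = 0.2283/(2π·99.0) = 3.671×10^-4 m·K/W
  R'_perlite = ln(0.153/0.121)/(2πk) = 0.2346/(2π·0.0644) = 0.5799 m·K/W
  R'_ceramic fibre blanket = ln(0.206/0.153)/(2πk) = 0.2974/(2π·0.0844) = 0.5609 m·K/W
  R'_conv,out = 1/(2πr h) = 1/(2π·0.206·15.4) = 0.05017 m·K/W
ΣR = 0.02180 + 3.671×10^-4 + 0.5799 + 0.5609 + 0.05017 = 1.213 m·K/W
Q' = ΔT/ΣR = (439 °C − 17.2 °C)/1.213 = 347.7 W/m
From the inner boundary to the perlite/ceramic fibre blanket interface, ΣR_partial = 0.6021 m·K/W.
T_interface = T_in − Q'·ΣR_partial = 439 °C − (347.7)(0.6021) = 230 °C

T = 230 °C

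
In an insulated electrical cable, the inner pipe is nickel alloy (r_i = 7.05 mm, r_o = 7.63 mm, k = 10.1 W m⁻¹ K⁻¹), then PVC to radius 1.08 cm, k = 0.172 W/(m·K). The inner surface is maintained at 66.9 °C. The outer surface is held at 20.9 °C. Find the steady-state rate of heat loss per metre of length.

Q' = 143 W/m

Series thermal resistances, inner to outer:
  R'_nickel alloy = ln(0.00763/0.00705)/(2πk) = 0.07906/(2π·10.1) = 0.001246 m·K/W
  R'_PVC = ln(0.0108/0.00763)/(2πk) = 0.3475/(2π·0.172) = 0.3215 m·K/W
ΣR = 0.001246 + 0.3215 = 0.3227 m·K/W
Q' = ΔT/ΣR = (66.9 °C − 20.9 °C)/0.3227 = 143 W/m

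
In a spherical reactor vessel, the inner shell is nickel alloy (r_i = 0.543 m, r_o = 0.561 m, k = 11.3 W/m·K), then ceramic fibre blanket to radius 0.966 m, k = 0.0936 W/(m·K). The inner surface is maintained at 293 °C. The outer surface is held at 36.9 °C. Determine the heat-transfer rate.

Q = 403 W

Series thermal resistances, inner to outer:
  R_nickel alloy = (1/0.543 − 1/0.561)/(4πk) = 0.05909/(4π·11.3) = 4.161×10^-4 K/W
  R_ceramic fibre blanket = (1/0.561 − 1/0.966)/(4πk) = 0.7473/(4π·0.0936) = 0.6354 K/W
ΣR = 4.161×10^-4 + 0.6354 = 0.6358 K/W
Q = ΔT/ΣR = (293 °C − 36.9 °C)/0.6358 = 403 W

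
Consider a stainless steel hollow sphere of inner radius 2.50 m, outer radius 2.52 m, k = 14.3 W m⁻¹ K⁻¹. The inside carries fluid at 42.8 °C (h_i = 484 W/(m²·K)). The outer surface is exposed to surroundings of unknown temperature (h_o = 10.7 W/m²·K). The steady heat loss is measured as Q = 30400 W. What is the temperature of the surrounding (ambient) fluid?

Series resistances:
  R_conv,in = 1/(4πr²h) = 1/(4π·2.50²·484) = 2.631×10^-5 K/W
  R_stainless steel = (1/2.50 − 1/2.52)/(4πk) = 0.003175/(4π·14.3) = 1.767×10^-5 K/W
  R_conv,out = 1/(4πr²h) = 1/(4π·2.52²·10.7) = 0.001171 K/W
ΣR = 0.001215 K/W
ΔT = Q·ΣR = 30400 × 0.001215 = 36.94 K
Heat flows outward, so T_out = T_in − ΔT = 42.8 − 36.94 = 5.86 °C

T_out = 5.86 °C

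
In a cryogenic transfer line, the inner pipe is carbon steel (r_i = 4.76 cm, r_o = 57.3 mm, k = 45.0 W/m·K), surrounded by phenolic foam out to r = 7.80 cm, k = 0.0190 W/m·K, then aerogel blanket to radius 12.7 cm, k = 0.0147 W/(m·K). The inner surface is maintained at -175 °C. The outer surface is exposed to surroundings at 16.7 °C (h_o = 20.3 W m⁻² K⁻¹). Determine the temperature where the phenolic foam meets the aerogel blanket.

T = -112 °C

Series thermal resistances, inner to outer:
  R'_carbon steel = ln(0.0573/0.0476)/(2πk) = 0.1855/(2π·45.0) = 6.560×10^-4 m·K/W
  R'_phenolic foam = ln(0.0780/0.0573)/(2πk) = 0.3084/(2π·0.0190) = 2.583 m·K/W
  R'_aerogel blanket = ln(0.127/0.0780)/(2πk) = 0.4875/(2π·0.0147) = 5.278 m·K/W
  R'_conv,out = 1/(2πr h) = 1/(2π·0.127·20.3) = 0.06173 m·K/W
ΣR = 6.560×10^-4 + 2.583 + 5.278 + 0.06173 = 7.923 m·K/W
Q' = ΔT/ΣR = (-175 °C − 16.7 °C)/7.923 = -24.20 W/m
From the inner boundary to the phenolic foam/aerogel blanket interface, ΣR_partial = 2.584 m·K/W.
T_interface = T_in − Q'·ΣR_partial = -175 °C − (-24.20)(2.584) = -112 °C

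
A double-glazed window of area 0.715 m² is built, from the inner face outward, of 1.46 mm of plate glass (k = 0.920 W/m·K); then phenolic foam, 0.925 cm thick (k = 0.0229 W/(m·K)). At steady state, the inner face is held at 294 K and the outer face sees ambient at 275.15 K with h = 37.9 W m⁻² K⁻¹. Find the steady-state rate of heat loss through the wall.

Q = 31.2 W

Series thermal resistances, inner to outer:
  R_plate glass = L/(kA) = 0.00146/(0.920·0.715) = 0.002220 K/W
  R_phenolic foam = L/(kA) = 0.00925/(0.0229·0.715) = 0.5649 K/W
  R_conv,out = 1/(hA) = 1/(37.9·0.715) = 0.03690 K/W
ΣR = 0.002220 + 0.5649 + 0.03690 = 0.6040 K/W
Q = ΔT/ΣR = (294 K − 275.15 K)/0.6040 = 31.2 W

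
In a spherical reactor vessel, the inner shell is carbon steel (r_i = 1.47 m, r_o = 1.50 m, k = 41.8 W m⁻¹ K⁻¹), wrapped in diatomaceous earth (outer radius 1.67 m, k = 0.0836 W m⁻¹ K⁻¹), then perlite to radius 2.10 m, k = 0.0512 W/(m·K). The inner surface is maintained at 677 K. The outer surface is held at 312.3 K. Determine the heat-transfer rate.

Q = 1430 W

Treat each layer as a resistance in series:
  R_carbon steel = (1/1.47 − 1/1.50)/(4πk) = 0.01361/(4π·41.8) = 2.590×10^-5 K/W
  R_diatomaceous earth = (1/1.50 − 1/1.67)/(4πk) = 0.06786/(4π·0.0836) = 0.06460 K/W
  R_perlite = (1/1.67 − 1/2.10)/(4πk) = 0.1226/(4π·0.0512) = 0.1906 K/W
ΣR = 2.590×10^-5 + 0.06460 + 0.1906 = 0.2552 K/W
Q = ΔT/ΣR = (677 K − 312.3 K)/0.2552 = 1430 W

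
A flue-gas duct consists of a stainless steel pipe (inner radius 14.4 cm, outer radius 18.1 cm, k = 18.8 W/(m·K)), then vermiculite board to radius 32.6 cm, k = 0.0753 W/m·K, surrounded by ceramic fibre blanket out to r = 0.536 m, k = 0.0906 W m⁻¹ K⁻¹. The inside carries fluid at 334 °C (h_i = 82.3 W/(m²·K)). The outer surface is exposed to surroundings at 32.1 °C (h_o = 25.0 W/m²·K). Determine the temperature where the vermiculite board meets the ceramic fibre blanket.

Treat each layer as a resistance in series:
  R'_conv,in = 1/(2πr h) = 1/(2π·0.144·82.3) = 0.01343 m·K/W
  R'_stainless steel = ln(0.181/0.144)/(2πk) = 0.2287/(2π·18.8) = 0.001936 m·K/W
  R'_vermiculite board = ln(0.326/0.181)/(2πk) = 0.5884/(2π·0.0753) = 1.244 m·K/W
  R'_ceramic fibre blanket = ln(0.536/0.326)/(2πk) = 0.4972/(2π·0.0906) = 0.8735 m·K/W
  R'_conv,out = 1/(2πr h) = 1/(2π·0.536·25.0) = 0.01188 m·K/W
ΣR = 0.01343 + 0.001936 + 1.244 + 0.8735 + 0.01188 = 2.145 m·K/W
Q' = ΔT/ΣR = (334 °C − 32.1 °C)/2.145 = 140.7 W/m
From the inner boundary to the vermiculite board/ceramic fibre blanket interface, ΣR_partial = 1.259 m·K/W.
T_interface = T_in − Q'·ΣR_partial = 334 °C − (140.7)(1.259) = 157 °C

T = 157 °C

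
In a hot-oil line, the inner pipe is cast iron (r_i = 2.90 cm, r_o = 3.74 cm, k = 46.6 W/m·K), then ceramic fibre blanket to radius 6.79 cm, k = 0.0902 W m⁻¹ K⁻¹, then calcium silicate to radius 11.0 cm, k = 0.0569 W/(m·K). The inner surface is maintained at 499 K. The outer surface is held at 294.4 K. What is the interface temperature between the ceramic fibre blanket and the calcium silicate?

T = 409 K

Resistance network (inner→outer):
  R'_cast iron = ln(0.0374/0.0290)/(2πk) = 0.2544/(2π·46.6) = 8.688×10^-4 m·K/W
  R'_ceramic fibre blanket = ln(0.0679/0.0374)/(2πk) = 0.5964/(2π·0.0902) = 1.052 m·K/W
  R'_calcium silicate = ln(0.110/0.0679)/(2πk) = 0.4824/(2π·0.0569) = 1.349 m·K/W
ΣR = 8.688×10^-4 + 1.052 + 1.349 = 2.402 m·K/W
Q' = ΔT/ΣR = (499 K − 294.4 K)/2.402 = 85.18 W/m
From the inner boundary to the ceramic fibre blanket/calcium silicate interface, ΣR_partial = 1.053 m·K/W.
T_interface = T_in − Q'·ΣR_partial = 499 K − (85.18)(1.053) = 409 K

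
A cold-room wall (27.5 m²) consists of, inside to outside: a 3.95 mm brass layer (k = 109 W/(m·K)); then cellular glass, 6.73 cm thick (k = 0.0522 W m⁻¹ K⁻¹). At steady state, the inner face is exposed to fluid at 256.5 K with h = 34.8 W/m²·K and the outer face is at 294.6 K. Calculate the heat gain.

Q = 795 W

Resistance network (inner→outer):
  R_conv,in = 1/(hA) = 1/(34.8·27.5) = 0.001045 K/W
  R_brass = L/(kA) = 0.00395/(109·27.5) = 1.318×10^-6 K/W
  R_cellular glass = L/(kA) = 0.0673/(0.0522·27.5) = 0.04688 K/W
ΣR = 0.001045 + 1.318×10^-6 + 0.04688 = 0.04793 K/W
Q = ΔT/ΣR = (256.5 K − 294.6 K)/0.04793 = -795 W
(Negative Q ⇒ heat flows inward; heat gain = 795 W.)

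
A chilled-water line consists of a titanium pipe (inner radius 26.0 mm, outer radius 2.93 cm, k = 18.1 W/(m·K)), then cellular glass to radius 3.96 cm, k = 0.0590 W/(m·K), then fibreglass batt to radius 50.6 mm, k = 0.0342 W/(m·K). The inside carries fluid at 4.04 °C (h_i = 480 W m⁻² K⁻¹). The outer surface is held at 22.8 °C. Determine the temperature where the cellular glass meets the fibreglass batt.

Resistance network (inner→outer):
  R'_conv,in = 1/(2πr h) = 1/(2π·0.0260·480) = 0.01275 m·K/W
  R'_titanium = ln(0.0293/0.0260)/(2πk) = 0.1195/(2π·18.1) = 0.001051 m·K/W
  R'_cellular glass = ln(0.0396/0.0293)/(2πk) = 0.3012/(2π·0.0590) = 0.8126 m·K/W
  R'_fibreglass batt = ln(0.0506/0.0396)/(2πk) = 0.2451/(2π·0.0342) = 1.141 m·K/W
ΣR = 0.01275 + 0.001051 + 0.8126 + 1.141 = 1.967 m·K/W
Q' = ΔT/ΣR = (4.04 °C − 22.8 °C)/1.967 = -9.537 W/m
From the inner boundary to the cellular glass/fibreglass batt interface, ΣR_partial = 0.8264 m·K/W.
T_interface = T_in − Q'·ΣR_partial = 4.04 °C − (-9.537)(0.8264) = 11.9 °C

T = 11.9 °C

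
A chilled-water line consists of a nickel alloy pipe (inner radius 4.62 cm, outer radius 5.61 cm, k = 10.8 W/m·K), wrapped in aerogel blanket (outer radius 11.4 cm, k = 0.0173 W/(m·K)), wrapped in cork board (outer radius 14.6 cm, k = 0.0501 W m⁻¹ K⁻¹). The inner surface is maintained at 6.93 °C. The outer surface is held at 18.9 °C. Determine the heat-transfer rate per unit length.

Q' = 1.64 W/m

Treat each layer as a resistance in series:
  R'_nickel alloy = ln(0.0561/0.0462)/(2πk) = 0.1942/(2π·10.8) = 0.002861 m·K/W
  R'_aerogel blanket = ln(0.114/0.0561)/(2πk) = 0.7091/(2π·0.0173) = 6.523 m·K/W
  R'_cork board = ln(0.146/0.114)/(2πk) = 0.2474/(2π·0.0501) = 0.7860 m·K/W
ΣR = 0.002861 + 6.523 + 0.7860 = 7.312 m·K/W
Q' = ΔT/ΣR = (6.93 °C − 18.9 °C)/7.312 = -1.64 W/m
(Negative Q' ⇒ heat flows inward; heat gain = 1.64 W/m.)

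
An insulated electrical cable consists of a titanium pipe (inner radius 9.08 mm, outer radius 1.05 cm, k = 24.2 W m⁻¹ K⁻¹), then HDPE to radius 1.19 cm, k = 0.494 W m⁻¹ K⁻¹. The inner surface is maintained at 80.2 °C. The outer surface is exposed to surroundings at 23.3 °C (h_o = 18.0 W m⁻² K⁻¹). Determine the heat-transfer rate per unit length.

Resistance network (inner→outer):
  R'_titanium = ln(0.0105/0.00908)/(2πk) = 0.1453/(2π·24.2) = 9.556×10^-4 m·K/W
  R'_HDPE = ln(0.0119/0.0105)/(2πk) = 0.1252/(2π·0.494) = 0.04032 m·K/W
  R'_conv,out = 1/(2πr h) = 1/(2π·0.0119·18.0) = 0.7430 m·K/W
ΣR = 9.556×10^-4 + 0.04032 + 0.7430 = 0.7843 m·K/W
Q' = ΔT/ΣR = (80.2 °C − 23.3 °C)/0.7843 = 72.5 W/m

Q' = 72.5 W/m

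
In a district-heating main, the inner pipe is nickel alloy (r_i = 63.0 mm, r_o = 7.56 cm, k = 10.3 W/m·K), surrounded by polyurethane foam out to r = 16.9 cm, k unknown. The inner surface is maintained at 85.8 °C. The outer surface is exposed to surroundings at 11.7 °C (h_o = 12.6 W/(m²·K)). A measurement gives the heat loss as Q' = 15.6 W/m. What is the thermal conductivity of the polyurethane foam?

ΣR = ΔT/Q' = |85.8 − 11.7|/15.6 = 4.750 m·K/W
Known resistances:
  R'_nickel alloy = ln(0.0756/0.0630)/(2πk) = 0.1823/(2π·10.3) = 0.002817 m·K/W
  R'_conv,out = 1/(2πr h) = 1/(2π·0.169·12.6) = 0.07474 m·K/W
R_polyurethane foam = ΣR − ΣR_known = 4.750 − 0.07756 = 4.672 m·K/W
ln(r₂/r₁)/(2πk) = 4.672 ⇒ k = 0.8044/(2π·4.672) = 0.0274 W/m·K

k = 0.0274 W/m·K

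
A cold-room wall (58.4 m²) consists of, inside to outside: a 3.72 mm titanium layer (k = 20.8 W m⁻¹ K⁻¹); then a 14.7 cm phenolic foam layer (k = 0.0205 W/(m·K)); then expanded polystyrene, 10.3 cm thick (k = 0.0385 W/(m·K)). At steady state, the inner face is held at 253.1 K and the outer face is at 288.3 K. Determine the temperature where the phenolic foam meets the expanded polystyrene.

T = 278.74 K

Resistance network (inner→outer):
  R_titanium = L/(kA) = 0.00372/(20.8·58.4) = 3.062×10^-6 K/W
  R_phenolic foam = L/(kA) = 0.147/(0.0205·58.4) = 0.1228 K/W
  R_expanded polystyrene = L/(kA) = 0.103/(0.0385·58.4) = 0.04581 K/W
ΣR = 3.062×10^-6 + 0.1228 + 0.04581 = 0.1686 K/W
Q = ΔT/ΣR = (253.1 K − 288.3 K)/0.1686 = -208.8 W
From the inner boundary to the phenolic foam/expanded polystyrene interface, ΣR_partial = 0.1228 K/W.
T_interface = T_in − Q·ΣR_partial = 253.1 K − (-208.8)(0.1228) = 278.74 K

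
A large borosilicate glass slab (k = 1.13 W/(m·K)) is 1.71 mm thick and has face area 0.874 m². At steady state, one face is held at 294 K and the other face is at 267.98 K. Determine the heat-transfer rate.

Q = kA·ΔT/L = 1.13 × 0.874 × |294 K − 267.98 K| / 0.00171 = 15000 W

Q = 15000 W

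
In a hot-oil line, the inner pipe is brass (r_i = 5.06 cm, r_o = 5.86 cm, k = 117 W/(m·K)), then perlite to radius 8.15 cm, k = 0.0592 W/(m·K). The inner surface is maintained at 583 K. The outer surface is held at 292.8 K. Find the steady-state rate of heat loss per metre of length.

Series thermal resistances, inner to outer:
  R'_brass = ln(0.0586/0.0506)/(2πk) = 0.1468/(2π·117) = 1.997×10^-4 m·K/W
  R'_perlite = ln(0.0815/0.0586)/(2πk) = 0.3299/(2π·0.0592) = 0.8868 m·K/W
ΣR = 1.997×10^-4 + 0.8868 = 0.8870 m·K/W
Q' = ΔT/ΣR = (583 K − 292.8 K)/0.8870 = 327 W/m

Q' = 327 W/m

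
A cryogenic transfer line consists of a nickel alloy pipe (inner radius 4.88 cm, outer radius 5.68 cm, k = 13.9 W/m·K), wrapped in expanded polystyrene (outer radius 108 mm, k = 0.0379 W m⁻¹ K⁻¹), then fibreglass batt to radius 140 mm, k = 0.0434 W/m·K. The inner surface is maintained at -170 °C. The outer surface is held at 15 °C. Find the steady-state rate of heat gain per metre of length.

Q' = 50.7 W/m

Treat each layer as a resistance in series:
  R'_nickel alloy = ln(0.0568/0.0488)/(2πk) = 0.1518/(2π·13.9) = 0.001738 m·K/W
  R'_expanded polystyrene = ln(0.108/0.0568)/(2πk) = 0.6426/(2π·0.0379) = 2.698 m·K/W
  R'_fibreglass batt = ln(0.140/0.108)/(2πk) = 0.2595/(2π·0.0434) = 0.9517 m·K/W
ΣR = 0.001738 + 2.698 + 0.9517 = 3.651 m·K/W
Q' = ΔT/ΣR = (-170 °C − 15 °C)/3.651 = -50.7 W/m
(Negative Q' ⇒ heat flows inward; heat gain = 50.7 W/m.)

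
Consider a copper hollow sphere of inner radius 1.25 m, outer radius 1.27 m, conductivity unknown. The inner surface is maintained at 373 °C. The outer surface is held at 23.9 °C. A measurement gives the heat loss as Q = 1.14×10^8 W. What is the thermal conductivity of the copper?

ΣR = ΔT/Q = |373 − 23.9|/1.14×10^8 = 3.062×10^-6 K/W
(1/r₁−1/r₂)/(4πk) = 3.062×10^-6 ⇒ k = 0.01260/(4π·3.062×10^-6) = 327 W/m·K

k = 327 W/m·K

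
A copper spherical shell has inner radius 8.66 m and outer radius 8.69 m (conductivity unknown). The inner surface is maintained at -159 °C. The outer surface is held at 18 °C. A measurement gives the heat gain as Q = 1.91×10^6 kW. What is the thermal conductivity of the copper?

k = 342 W/m·K

ΣR = ΔT/Q = |-159 − 18|/1.91×10^9 = 9.267×10^-8 K/W
(1/r₁−1/r₂)/(4πk) = 9.267×10^-8 ⇒ k = 3.986×10^-4/(4π·9.267×10^-8) = 342 W/m·K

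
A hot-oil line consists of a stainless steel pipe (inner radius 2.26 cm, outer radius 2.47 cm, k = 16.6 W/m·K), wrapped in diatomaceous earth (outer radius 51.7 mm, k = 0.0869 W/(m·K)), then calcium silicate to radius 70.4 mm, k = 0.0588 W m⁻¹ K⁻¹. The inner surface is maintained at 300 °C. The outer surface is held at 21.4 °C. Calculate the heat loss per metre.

Resistance network (inner→outer):
  R'_stainless steel = ln(0.0247/0.0226)/(2πk) = 0.08885/(2π·16.6) = 8.519×10^-4 m·K/W
  R'_diatomaceous earth = ln(0.0517/0.0247)/(2πk) = 0.7387/(2π·0.0869) = 1.353 m·K/W
  R'_calcium silicate = ln(0.0704/0.0517)/(2πk) = 0.3087/(2π·0.0588) = 0.8357 m·K/W
ΣR = 8.519×10^-4 + 1.353 + 0.8357 = 2.190 m·K/W
Q' = ΔT/ΣR = (300 °C − 21.4 °C)/2.190 = 127 W/m

Q' = 127 W/m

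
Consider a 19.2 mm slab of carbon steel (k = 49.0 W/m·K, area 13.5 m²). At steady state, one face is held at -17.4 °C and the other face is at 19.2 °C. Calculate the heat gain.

Q = 1.26×10^6 W

Q = kA·ΔT/L = 49.0 × 13.5 × |-17.4 °C − 19.2 °C| / 0.0192 = 1.26×10^6 W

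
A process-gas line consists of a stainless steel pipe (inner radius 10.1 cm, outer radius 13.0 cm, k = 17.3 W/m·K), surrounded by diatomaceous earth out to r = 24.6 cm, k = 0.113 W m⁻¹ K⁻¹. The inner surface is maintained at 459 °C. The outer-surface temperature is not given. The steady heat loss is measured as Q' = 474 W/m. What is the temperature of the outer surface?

Sum the resistances:
  R'_stainless steel = ln(0.130/0.101)/(2πk) = 0.2524/(2π·17.3) = 0.002322 m·K/W
  R'_diatomaceous earth = ln(0.246/0.130)/(2πk) = 0.6378/(2π·0.113) = 0.8983 m·K/W
ΣR = 0.9006 m·K/W
ΔT = Q'·ΣR = 474 × 0.9006 = 426.9 K
Heat flows outward, so T_out = T_in − ΔT = 459 − 426.9 = 32.1 °C

T_out = 32.1 °C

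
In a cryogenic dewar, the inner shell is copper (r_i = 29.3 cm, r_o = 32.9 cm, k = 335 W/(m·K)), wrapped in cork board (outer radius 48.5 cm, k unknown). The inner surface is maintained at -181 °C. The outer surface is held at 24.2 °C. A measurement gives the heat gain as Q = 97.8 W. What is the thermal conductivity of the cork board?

ΣR = ΔT/Q = |-181 − 24.2|/97.8 = 2.098 K/W
Known resistances:
  R_copper = (1/0.293 − 1/0.329)/(4πk) = 0.3735/(4π·335) = 8.871×10^-5 K/W
R_cork board = ΣR − ΣR_known = 2.098 − 8.871×10^-5 = 2.098 K/W
(1/r₁−1/r₂)/(4πk) = 2.098 ⇒ k = 0.9777/(4π·2.098) = 0.0371 W/m·K

k = 0.0371 W/m·K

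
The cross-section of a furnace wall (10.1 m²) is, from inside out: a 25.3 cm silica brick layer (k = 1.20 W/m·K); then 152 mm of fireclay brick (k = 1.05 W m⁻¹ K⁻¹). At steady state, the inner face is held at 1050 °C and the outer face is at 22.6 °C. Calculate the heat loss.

Q = 29.2 kW

Resistance network (inner→outer):
  R_silica brick = L/(kA) = 0.253/(1.20·10.1) = 0.02087 K/W
  R_fireclay brick = L/(kA) = 0.152/(1.05·10.1) = 0.01433 K/W
ΣR = 0.02087 + 0.01433 = 0.03520 K/W
Q = ΔT/ΣR = (1050 °C − 22.6 °C)/0.03520 = 29200 W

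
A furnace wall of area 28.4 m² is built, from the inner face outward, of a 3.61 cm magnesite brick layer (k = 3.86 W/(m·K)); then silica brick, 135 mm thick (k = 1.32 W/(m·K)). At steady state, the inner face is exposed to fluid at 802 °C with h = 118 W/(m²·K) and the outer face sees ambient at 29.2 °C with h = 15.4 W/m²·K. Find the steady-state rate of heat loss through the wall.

Q = 119 kW

Resistance network (inner→outer):
  R_conv,in = 1/(hA) = 1/(118·28.4) = 2.984×10^-4 K/W
  R_magnesite brick = L/(kA) = 0.0361/(3.86·28.4) = 3.293×10^-4 K/W
  R_silica brick = L/(kA) = 0.135/(1.32·28.4) = 0.003601 K/W
  R_conv,out = 1/(hA) = 1/(15.4·28.4) = 0.002286 K/W
ΣR = 2.984×10^-4 + 3.293×10^-4 + 0.003601 + 0.002286 = 0.006515 K/W
Q = ΔT/ΣR = (802 °C − 29.2 °C)/0.006515 = 1.19×10^5 W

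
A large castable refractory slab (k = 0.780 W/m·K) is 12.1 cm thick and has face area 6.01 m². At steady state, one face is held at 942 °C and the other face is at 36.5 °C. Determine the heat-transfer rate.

Q = 35.1 kW

Q = kA·ΔT/L = 0.780 × 6.01 × |942 °C − 36.5 °C| / 0.121 = 35100 W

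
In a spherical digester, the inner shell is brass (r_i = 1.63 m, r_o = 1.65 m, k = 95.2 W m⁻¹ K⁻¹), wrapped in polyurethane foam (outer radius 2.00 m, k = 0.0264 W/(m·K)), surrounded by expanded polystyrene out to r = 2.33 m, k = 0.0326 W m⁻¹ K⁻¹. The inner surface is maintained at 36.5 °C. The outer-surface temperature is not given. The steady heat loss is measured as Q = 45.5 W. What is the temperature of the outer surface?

Sum the resistances:
  R_brass = (1/1.63 − 1/1.65)/(4πk) = 0.007436/(4π·95.2) = 6.216×10^-6 K/W
  R_polyurethane foam = (1/1.65 − 1/2.00)/(4πk) = 0.1061/(4π·0.0264) = 0.3197 K/W
  R_expanded polystyrene = (1/2.00 − 1/2.33)/(4πk) = 0.07082/(4π·0.0326) = 0.1729 K/W
ΣR = 0.4926 K/W
ΔT = Q·ΣR = 45.5 × 0.4926 = 22.41 K
Heat flows outward, so T_out = T_in − ΔT = 36.5 − 22.41 = 14.1 °C

T_out = 14.1 °C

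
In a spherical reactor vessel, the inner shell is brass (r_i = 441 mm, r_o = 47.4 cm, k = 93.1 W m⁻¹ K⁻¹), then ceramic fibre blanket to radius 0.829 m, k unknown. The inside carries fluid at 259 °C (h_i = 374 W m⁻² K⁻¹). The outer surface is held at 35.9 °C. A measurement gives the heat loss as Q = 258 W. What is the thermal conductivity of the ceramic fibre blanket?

ΣR = ΔT/Q = |259 − 35.9|/258 = 0.8647 K/W
Known resistances:
  R_conv,in = 1/(4πr²h) = 1/(4π·0.441²·374) = 0.001094 K/W
  R_brass = (1/0.441 − 1/0.474)/(4πk) = 0.1579/(4π·93.1) = 1.349×10^-4 K/W
R_ceramic fibre blanket = ΣR − ΣR_known = 0.8647 − 0.001229 = 0.8635 K/W
(1/r₁−1/r₂)/(4πk) = 0.8635 ⇒ k = 0.9034/(4π·0.8635) = 0.0833 W/m·K

k = 0.0833 W/m·K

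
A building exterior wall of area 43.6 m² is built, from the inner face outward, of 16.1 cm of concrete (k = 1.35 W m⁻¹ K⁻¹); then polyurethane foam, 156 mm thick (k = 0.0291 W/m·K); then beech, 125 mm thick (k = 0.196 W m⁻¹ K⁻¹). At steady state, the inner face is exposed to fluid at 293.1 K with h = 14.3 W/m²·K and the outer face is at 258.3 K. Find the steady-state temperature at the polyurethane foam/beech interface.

Treat each layer as a resistance in series:
  R_conv,in = 1/(hA) = 1/(14.3·43.6) = 0.001604 K/W
  R_concrete = L/(kA) = 0.161/(1.35·43.6) = 0.002735 K/W
  R_polyurethane foam = L/(kA) = 0.156/(0.0291·43.6) = 0.1230 K/W
  R_beech = L/(kA) = 0.125/(0.196·43.6) = 0.01463 K/W
ΣR = 0.001604 + 0.002735 + 0.1230 + 0.01463 = 0.1420 K/W
Q = ΔT/ΣR = (293.1 K − 258.3 K)/0.1420 = 245.1 W
From the inner boundary to the polyurethane foam/beech interface, ΣR_partial = 0.1273 K/W.
T_interface = T_in − Q·ΣR_partial = 293.1 K − (245.1)(0.1273) = 261.9 K

T = 261.9 K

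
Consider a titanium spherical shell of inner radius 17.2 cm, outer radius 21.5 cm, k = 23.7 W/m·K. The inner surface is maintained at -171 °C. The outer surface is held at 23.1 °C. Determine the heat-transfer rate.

Q = 49.7 kW

Q = 4πk·ΔT/(1/r₁ − 1/r₂) = 4π × 23.7 × 194.1 / (1/0.172 − 1/0.215) = 49700 W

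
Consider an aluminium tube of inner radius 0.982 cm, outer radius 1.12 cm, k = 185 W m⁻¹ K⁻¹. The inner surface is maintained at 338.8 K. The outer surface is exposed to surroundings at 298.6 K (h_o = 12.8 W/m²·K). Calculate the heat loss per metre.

Q' = 36.2 W/m

Treat each layer as a resistance in series:
  R'_aluminium = ln(0.0112/0.00982)/(2πk) = 0.1315/(2π·185) = 1.131×10^-4 m·K/W
  R'_conv,out = 1/(2πr h) = 1/(2π·0.0112·12.8) = 1.110 m·K/W
ΣR = 1.131×10^-4 + 1.110 = 1.110 m·K/W
Q' = ΔT/ΣR = (338.8 K − 298.6 K)/1.110 = 36.2 W/m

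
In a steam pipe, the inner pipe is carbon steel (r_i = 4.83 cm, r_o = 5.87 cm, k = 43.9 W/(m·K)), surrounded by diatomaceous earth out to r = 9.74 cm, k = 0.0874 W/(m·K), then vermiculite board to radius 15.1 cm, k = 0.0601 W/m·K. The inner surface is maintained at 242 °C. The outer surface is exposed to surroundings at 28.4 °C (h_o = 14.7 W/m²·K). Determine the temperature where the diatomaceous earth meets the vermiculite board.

T = 151 °C

Treat each layer as a resistance in series:
  R'_carbon steel = ln(0.0587/0.0483)/(2πk) = 0.1950/(2π·43.9) = 7.070×10^-4 m·K/W
  R'_diatomaceous earth = ln(0.0974/0.0587)/(2πk) = 0.5064/(2π·0.0874) = 0.9221 m·K/W
  R'_vermiculite board = ln(0.151/0.0974)/(2πk) = 0.4385/(2π·0.0601) = 1.161 m·K/W
  R'_conv,out = 1/(2πr h) = 1/(2π·0.151·14.7) = 0.07170 m·K/W
ΣR = 7.070×10^-4 + 0.9221 + 1.161 + 0.07170 = 2.156 m·K/W
Q' = ΔT/ΣR = (242 °C − 28.4 °C)/2.156 = 99.07 W/m
From the inner boundary to the diatomaceous earth/vermiculite board interface, ΣR_partial = 0.9228 m·K/W.
T_interface = T_in − Q'·ΣR_partial = 242 °C − (99.07)(0.9228) = 151 °C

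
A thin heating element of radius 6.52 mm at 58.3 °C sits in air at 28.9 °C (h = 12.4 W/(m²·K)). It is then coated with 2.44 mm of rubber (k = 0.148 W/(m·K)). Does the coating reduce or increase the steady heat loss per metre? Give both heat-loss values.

increases: 14.9 → 16.6 W/m

Critical radius for a cylinder: r_cr = k/h = 0.0119 m = 1.19 cm.
Outer radius after coating: r₂ = 0.00652 + 0.00244 = 0.00896 m.
Since r₁ < r_cr and r₂ ≤ r_cr, the coating moves toward the maximum at r_cr — heat loss rises.
Bare: R = 1/(2πr₁h) = 1.969 m·K/W; Q = 29.4/1.969 = 14.9 W/m.
Coated: R = R_cond + R_conv = 1.774 m·K/W; Q = 29.4/1.774 = 16.6 W/m.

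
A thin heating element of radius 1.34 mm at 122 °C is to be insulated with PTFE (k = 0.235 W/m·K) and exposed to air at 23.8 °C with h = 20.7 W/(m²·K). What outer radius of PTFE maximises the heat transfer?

For a cylinder, r_cr = k_ins/h = 0.235/20.7 = 0.0114 m = 1.14 cm

r_cr = 1.14 cm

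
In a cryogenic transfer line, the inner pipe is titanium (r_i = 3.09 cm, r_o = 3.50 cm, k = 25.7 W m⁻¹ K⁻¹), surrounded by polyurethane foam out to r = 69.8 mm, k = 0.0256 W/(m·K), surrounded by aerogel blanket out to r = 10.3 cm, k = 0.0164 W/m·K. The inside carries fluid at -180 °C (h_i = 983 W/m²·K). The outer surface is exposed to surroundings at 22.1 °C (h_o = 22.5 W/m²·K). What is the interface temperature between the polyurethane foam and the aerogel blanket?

Treat each layer as a resistance in series:
  R'_conv,in = 1/(2πr h) = 1/(2π·0.0309·983) = 0.005240 m·K/W
  R'_titanium = ln(0.0350/0.0309)/(2πk) = 0.1246/(2π·25.7) = 7.716×10^-4 m·K/W
  R'_polyurethane foam = ln(0.0698/0.0350)/(2πk) = 0.6903/(2π·0.0256) = 4.292 m·K/W
  R'_aerogel blanket = ln(0.103/0.0698)/(2πk) = 0.3891/(2π·0.0164) = 3.776 m·K/W
  R'_conv,out = 1/(2πr h) = 1/(2π·0.103·22.5) = 0.06868 m·K/W
ΣR = 0.005240 + 7.716×10^-4 + 4.292 + 3.776 + 0.06868 = 8.143 m·K/W
Q' = ΔT/ΣR = (-180 °C − 22.1 °C)/8.143 = -24.82 W/m
From the inner boundary to the polyurethane foam/aerogel blanket interface, ΣR_partial = 4.298 m·K/W.
T_interface = T_in − Q'·ΣR_partial = -180 °C − (-24.82)(4.298) = -73.3 °C

T = -73.3 °C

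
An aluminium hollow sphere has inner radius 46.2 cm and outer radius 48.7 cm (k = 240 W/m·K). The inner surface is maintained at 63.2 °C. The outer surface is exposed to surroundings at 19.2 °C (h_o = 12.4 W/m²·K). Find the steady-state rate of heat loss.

Q = 1620 W

Treat each layer as a resistance in series:
  R_aluminium = (1/0.462 − 1/0.487)/(4πk) = 0.1111/(4π·240) = 3.684×10^-5 K/W
  R_conv,out = 1/(4πr²h) = 1/(4π·0.487²·12.4) = 0.02706 K/W
ΣR = 3.684×10^-5 + 0.02706 = 0.02710 K/W
Q = ΔT/ΣR = (63.2 °C − 19.2 °C)/0.02710 = 1620 W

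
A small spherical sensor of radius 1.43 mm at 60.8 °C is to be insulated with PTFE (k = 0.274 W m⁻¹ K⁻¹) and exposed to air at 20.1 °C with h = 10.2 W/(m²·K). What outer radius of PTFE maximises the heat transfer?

For a sphere, r_cr = 2k_ins/h = 2·0.274/10.2 = 0.0537 m = 5.37 cm

r_cr = 5.37 cm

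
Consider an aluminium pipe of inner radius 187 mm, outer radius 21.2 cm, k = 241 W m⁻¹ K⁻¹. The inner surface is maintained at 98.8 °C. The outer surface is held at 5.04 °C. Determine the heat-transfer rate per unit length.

Q' = 1.13×10^6 W/m

Q' = 2πk·ΔT/ln(r₂/r₁) = 2π × 241 × 93.76 / ln(0.212/0.187) = 1.13×10^6 W/m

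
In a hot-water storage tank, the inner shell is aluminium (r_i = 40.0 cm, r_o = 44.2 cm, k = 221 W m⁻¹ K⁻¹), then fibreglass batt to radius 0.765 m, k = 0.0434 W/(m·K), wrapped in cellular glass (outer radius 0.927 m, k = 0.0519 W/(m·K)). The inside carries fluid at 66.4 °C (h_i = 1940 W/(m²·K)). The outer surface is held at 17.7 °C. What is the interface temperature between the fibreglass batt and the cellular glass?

T = 25.8 °C

Series thermal resistances, inner to outer:
  R_conv,in = 1/(4πr²h) = 1/(4π·0.400²·1940) = 2.564×10^-4 K/W
  R_aluminium = (1/0.400 − 1/0.442)/(4πk) = 0.2376/(4π·221) = 8.554×10^-5 K/W
  R_fibreglass batt = (1/0.442 − 1/0.765)/(4πk) = 0.9553/(4π·0.0434) = 1.752 K/W
  R_cellular glass = (1/0.765 − 1/0.927)/(4πk) = 0.2284/(4π·0.0519) = 0.3503 K/W
ΣR = 2.564×10^-4 + 8.554×10^-5 + 1.752 + 0.3503 = 2.103 K/W
Q = ΔT/ΣR = (66.4 °C − 17.7 °C)/2.103 = 23.16 W
From the inner boundary to the fibreglass batt/cellular glass interface, ΣR_partial = 1.752 K/W.
T_interface = T_in − Q·ΣR_partial = 66.4 °C − (23.16)(1.752) = 25.8 °C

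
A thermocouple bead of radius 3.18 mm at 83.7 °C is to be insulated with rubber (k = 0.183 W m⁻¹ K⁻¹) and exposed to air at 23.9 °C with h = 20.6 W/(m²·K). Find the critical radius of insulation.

For a sphere, r_cr = 2k_ins/h = 2·0.183/20.6 = 0.0178 m = 1.78 cm

r_cr = 1.78 cm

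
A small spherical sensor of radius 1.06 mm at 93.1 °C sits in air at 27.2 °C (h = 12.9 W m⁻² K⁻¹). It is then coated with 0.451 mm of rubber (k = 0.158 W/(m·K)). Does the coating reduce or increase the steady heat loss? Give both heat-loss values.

increases: 0.0120 → 0.0232 W

Critical radius for a sphere: r_cr = 2k/h = 0.0245 m = 2.45 cm.
Outer radius after coating: r₂ = 0.00106 + 4.51×10^-4 = 0.001511 m.
Since r₁ < r_cr and r₂ ≤ r_cr, the coating moves toward the maximum at r_cr — heat loss rises.
Bare: R = 1/(4πr₁²h) = 5490 K/W; Q = 65.9/5490 = 0.0120 W.
Coated: R = R_cond + R_conv = 2844 K/W; Q = 65.9/2844 = 0.0232 W.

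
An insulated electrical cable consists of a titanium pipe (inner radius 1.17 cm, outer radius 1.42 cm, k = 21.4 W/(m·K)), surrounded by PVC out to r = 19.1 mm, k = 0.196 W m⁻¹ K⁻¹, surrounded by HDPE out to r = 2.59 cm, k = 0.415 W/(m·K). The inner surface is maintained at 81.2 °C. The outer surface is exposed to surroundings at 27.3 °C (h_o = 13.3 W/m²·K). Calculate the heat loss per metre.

Treat each layer as a resistance in series:
  R'_titanium = ln(0.0142/0.0117)/(2πk) = 0.1937/(2π·21.4) = 0.001440 m·K/W
  R'_PVC = ln(0.0191/0.0142)/(2πk) = 0.2964/(2π·0.196) = 0.2407 m·K/W
  R'_HDPE = ln(0.0259/0.0191)/(2πk) = 0.3046/(2π·0.415) = 0.1168 m·K/W
  R'_conv,out = 1/(2πr h) = 1/(2π·0.0259·13.3) = 0.4620 m·K/W
ΣR = 0.001440 + 0.2407 + 0.1168 + 0.4620 = 0.8209 m·K/W
Q' = ΔT/ΣR = (81.2 °C − 27.3 °C)/0.8209 = 65.7 W/m

Q' = 65.7 W/m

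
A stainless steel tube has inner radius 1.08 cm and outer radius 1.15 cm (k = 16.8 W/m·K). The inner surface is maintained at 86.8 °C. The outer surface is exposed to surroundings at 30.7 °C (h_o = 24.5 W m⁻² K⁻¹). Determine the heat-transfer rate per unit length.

Q' = 99.2 W/m

Resistance network (inner→outer):
  R'_stainless steel = ln(0.0115/0.0108)/(2πk) = 0.06280/(2π·16.8) = 5.949×10^-4 m·K/W
  R'_conv,out = 1/(2πr h) = 1/(2π·0.0115·24.5) = 0.5649 m·K/W
ΣR = 5.949×10^-4 + 0.5649 = 0.5655 m·K/W
Q' = ΔT/ΣR = (86.8 °C − 30.7 °C)/0.5655 = 99.2 W/m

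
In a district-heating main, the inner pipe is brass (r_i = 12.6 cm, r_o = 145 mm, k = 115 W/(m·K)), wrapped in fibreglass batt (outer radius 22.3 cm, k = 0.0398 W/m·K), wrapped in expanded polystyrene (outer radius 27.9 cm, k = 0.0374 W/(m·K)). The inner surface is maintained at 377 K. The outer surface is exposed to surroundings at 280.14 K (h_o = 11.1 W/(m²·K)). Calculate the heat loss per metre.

Q' = 35.5 W/m

Resistance network (inner→outer):
  R'_brass = ln(0.145/0.126)/(2πk) = 0.1405/(2π·115) = 1.944×10^-4 m·K/W
  R'_fibreglass batt = ln(0.223/0.145)/(2πk) = 0.4304/(2π·0.0398) = 1.721 m·K/W
  R'_expanded polystyrene = ln(0.279/0.223)/(2πk) = 0.2240/(2π·0.0374) = 0.9534 m·K/W
  R'_conv,out = 1/(2πr h) = 1/(2π·0.279·11.1) = 0.05139 m·K/W
ΣR = 1.944×10^-4 + 1.721 + 0.9534 + 0.05139 = 2.726 m·K/W
Q' = ΔT/ΣR = (377 K − 280.14 K)/2.726 = 35.5 W/m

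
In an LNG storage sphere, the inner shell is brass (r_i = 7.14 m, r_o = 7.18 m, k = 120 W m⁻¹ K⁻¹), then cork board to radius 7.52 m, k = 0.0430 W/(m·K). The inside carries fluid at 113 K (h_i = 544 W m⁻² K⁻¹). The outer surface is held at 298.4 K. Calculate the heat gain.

Q = 15.9 kW

Resistance network (inner→outer):
  R_conv,in = 1/(4πr²h) = 1/(4π·7.14²·544) = 2.869×10^-6 K/W
  R_brass = (1/7.14 − 1/7.18)/(4πk) = 7.803×10^-4/(4π·120) = 5.174×10^-7 K/W
  R_cork board = (1/7.18 − 1/7.52)/(4πk) = 0.006297/(4π·0.0430) = 0.01165 K/W
ΣR = 2.869×10^-6 + 5.174×10^-7 + 0.01165 = 0.01165 K/W
Q = ΔT/ΣR = (113 K − 298.4 K)/0.01165 = -15900 W
(Negative Q ⇒ heat flows inward; heat gain = 15900 W.)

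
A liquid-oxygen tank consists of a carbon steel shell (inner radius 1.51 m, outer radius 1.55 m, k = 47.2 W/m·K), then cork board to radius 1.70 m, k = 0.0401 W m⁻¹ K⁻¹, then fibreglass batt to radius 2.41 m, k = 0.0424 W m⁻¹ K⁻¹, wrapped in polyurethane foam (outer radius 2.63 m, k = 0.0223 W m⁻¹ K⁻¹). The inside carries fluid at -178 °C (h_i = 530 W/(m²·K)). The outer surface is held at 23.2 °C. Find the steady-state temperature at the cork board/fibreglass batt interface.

Series thermal resistances, inner to outer:
  R_conv,in = 1/(4πr²h) = 1/(4π·1.51²·530) = 6.585×10^-5 K/W
  R_carbon steel = (1/1.51 − 1/1.55)/(4πk) = 0.01709/(4π·47.2) = 2.881×10^-5 K/W
  R_cork board = (1/1.55 − 1/1.70)/(4πk) = 0.05693/(4π·0.0401) = 0.1130 K/W
  R_fibreglass batt = (1/1.70 − 1/2.41)/(4πk) = 0.1733/(4π·0.0424) = 0.3252 K/W
  R_polyurethane foam = (1/2.41 − 1/2.63)/(4πk) = 0.03471/(4π·0.0223) = 0.1239 K/W
ΣR = 6.585×10^-5 + 2.881×10^-5 + 0.1130 + 0.3252 + 0.1239 = 0.5622 K/W
Q = ΔT/ΣR = (-178 °C − 23.2 °C)/0.5622 = -357.9 W
From the inner boundary to the cork board/fibreglass batt interface, ΣR_partial = 0.1131 K/W.
T_interface = T_in − Q·ΣR_partial = -178 °C − (-357.9)(0.1131) = -138 °C

T = -138 °C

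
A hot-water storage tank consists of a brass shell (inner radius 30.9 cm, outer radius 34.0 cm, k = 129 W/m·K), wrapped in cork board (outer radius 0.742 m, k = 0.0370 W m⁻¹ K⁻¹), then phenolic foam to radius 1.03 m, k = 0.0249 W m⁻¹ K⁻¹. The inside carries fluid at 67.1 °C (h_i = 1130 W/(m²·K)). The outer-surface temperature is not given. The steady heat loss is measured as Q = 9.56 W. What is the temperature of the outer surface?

T_out = 22.8 °C

Sum the resistances:
  R_conv,in = 1/(4πr²h) = 1/(4π·0.309²·1130) = 7.376×10^-4 K/W
  R_brass = (1/0.309 − 1/0.340)/(4πk) = 0.2951/(4π·129) = 1.820×10^-4 K/W
  R_cork board = (1/0.340 − 1/0.742)/(4πk) = 1.593/(4π·0.0370) = 3.427 K/W
  R_phenolic foam = (1/0.742 − 1/1.03)/(4πk) = 0.3768/(4π·0.0249) = 1.204 K/W
ΣR = 4.632 K/W
ΔT = Q·ΣR = 9.56 × 4.632 = 44.28 K
Heat flows outward, so T_out = T_in − ΔT = 67.1 − 44.28 = 22.8 °C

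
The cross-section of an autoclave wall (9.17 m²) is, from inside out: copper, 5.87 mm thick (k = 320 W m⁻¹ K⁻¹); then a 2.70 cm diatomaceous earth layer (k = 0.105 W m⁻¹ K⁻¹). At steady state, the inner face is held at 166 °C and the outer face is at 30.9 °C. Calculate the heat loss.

Q = 4820 W

Treat each layer as a resistance in series:
  R_copper = L/(kA) = 0.00587/(320·9.17) = 2.000×10^-6 K/W
  R_diatomaceous earth = L/(kA) = 0.0270/(0.105·9.17) = 0.02804 K/W
ΣR = 2.000×10^-6 + 0.02804 = 0.02804 K/W
Q = ΔT/ΣR = (166 °C − 30.9 °C)/0.02804 = 4820 W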